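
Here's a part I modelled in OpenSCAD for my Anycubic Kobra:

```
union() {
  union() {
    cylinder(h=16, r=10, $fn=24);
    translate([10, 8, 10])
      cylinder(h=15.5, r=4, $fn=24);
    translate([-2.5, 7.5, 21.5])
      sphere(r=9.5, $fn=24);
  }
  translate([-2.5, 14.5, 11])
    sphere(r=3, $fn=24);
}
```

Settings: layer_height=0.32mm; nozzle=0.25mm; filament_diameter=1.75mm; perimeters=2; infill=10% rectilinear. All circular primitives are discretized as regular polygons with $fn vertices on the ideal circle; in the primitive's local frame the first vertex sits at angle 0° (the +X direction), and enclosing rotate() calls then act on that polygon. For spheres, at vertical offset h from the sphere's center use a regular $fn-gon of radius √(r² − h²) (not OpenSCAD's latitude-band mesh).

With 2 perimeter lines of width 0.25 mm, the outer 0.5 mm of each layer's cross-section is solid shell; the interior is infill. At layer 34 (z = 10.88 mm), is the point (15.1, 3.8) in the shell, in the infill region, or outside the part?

At z = 10.88 mm: the r=10 cylinder gives a regular 24-gon of circumradius 10 (constant along its height); the cylinder at (10, 8): section is a regular 24-gon, circumradius r=4; the sphere at (-2.5, 7.5) is absent (|z−center|=10.620 > r=9.5); Taking the union: the regions partially overlap (shared area 3.66 mm²), so overlapping operands fuse into one piece — 1 connected region; the r=3 sphere at (-2.5, 14.5) slices to a regular 24-gon of circumradius 2.998 (√(r²−h²) with h=0.12 from center); Merging all regions: the 2 present regions are separate (no shared area or edge), so areas and boundary lengths simply add and each stays a separate island — 2 connected regions. Overall, the cross-section has 2 separate islands. The nearest boundary edge runs (13.46, 6.00)→(12.83, 5.17); distance from the point to it = 2.64 mm. The point is not inside any of the regions above, so it lies outside the cross-section (2.64 mm from the nearest boundary).

outside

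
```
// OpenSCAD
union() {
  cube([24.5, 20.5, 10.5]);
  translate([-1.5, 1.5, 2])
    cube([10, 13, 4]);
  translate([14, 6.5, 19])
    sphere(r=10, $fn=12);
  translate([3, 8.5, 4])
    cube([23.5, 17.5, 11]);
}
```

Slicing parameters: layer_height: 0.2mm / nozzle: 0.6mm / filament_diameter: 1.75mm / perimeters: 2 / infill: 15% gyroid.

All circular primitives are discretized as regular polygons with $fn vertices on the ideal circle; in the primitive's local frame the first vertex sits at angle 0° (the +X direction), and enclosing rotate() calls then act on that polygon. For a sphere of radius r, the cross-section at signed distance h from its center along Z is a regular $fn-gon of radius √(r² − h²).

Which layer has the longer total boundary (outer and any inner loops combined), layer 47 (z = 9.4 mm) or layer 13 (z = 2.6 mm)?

Layer 47 (z = 9.4): the cube is present — its section is the full 24.5×20.5 rectangle (perimeter 90.00 mm); the cube at (-1.5, 1.5) is not intersected at this z (z outside [2, 6]); the r=10 sphere at (14, 6.5) slices to a regular 12-gon of circumradius 2.800 (√(r²−h²) with h=9.6 from center) (perimeter = 2·12·2.800·sin(180°/12) = 17.39 mm); the cube at (3, 8.5) is present — its section is the full 23.5×17.5 rectangle (perimeter 82.00 mm); Taking the union: the regions partially overlap (shared area 281.52 mm²), so the edge portions inside another operand are dropped and the merged outline is re-measured after clipping — boundary = 105.00 mm. So its perimeter = 105.00 mm. Layer 13 (z = 2.6): the cube is present — its section is the full 24.5×20.5 rectangle (perimeter 90.00 mm); the cube at (-1.5, 1.5) is present — its section is the full 10×13 rectangle (perimeter 46.00 mm); the sphere at (14, 6.5) is not intersected at this z (|z−center|=16.400 > r=10); the cube at (3, 8.5) is absent (z outside [4, 15]); Combining (union): the regions partially overlap (shared area 110.50 mm²), so the edge portions inside another operand are dropped and the merged outline is re-measured after clipping — boundary = 93.00 mm. So its perimeter = 93.00 mm. Layer 47 is larger (105.00 vs 93.00 mm).

layer 47 (z = 9.4 mm)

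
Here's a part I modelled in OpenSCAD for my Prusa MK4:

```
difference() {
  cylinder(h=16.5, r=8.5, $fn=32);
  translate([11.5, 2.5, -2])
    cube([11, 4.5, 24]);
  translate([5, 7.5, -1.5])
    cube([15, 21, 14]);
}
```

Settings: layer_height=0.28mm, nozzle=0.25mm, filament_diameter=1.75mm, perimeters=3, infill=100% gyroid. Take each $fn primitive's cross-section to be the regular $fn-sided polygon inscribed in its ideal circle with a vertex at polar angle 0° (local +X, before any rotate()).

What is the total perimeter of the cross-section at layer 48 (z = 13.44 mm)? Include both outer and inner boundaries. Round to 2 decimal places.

53.32 mm

At z = 13.44 mm: the r=8.5 cylinder contributes a regular 32-gon of circumradius 8.5 (perimeter = 2·32·8.500·sin(180°/32) = 53.32 mm); the 11×4.5 cube at (11.5, 2.5) contributes its full rectangle (perimeter 31.00 mm); the cube at (5, 7.5) does not reach this height (z outside [-1.5, 12.5]); Taking the first minus the rest: starting from the r=8.5 cylinder, the 11×4.5 cube at (11.5, 2.5) misses the remaining region (no effect) — boundary = 53.32 mm. Overall, the cross-section is a single solid region. Total boundary length (outer) = 53.32 mm.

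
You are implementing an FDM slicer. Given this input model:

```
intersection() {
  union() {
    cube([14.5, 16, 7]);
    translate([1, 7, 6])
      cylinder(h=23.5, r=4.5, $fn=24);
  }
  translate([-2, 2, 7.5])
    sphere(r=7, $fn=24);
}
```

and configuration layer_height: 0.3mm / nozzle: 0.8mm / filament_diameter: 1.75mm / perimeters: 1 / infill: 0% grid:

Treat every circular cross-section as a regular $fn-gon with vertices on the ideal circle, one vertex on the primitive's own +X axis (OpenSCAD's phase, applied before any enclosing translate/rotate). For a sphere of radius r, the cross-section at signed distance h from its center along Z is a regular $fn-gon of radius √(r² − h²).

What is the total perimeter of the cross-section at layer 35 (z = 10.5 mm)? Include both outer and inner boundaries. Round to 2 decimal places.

At z = 10.5 mm: the cube is absent (z outside [0, 7]); the r=4.5 cylinder at (1, 7) gives a regular 24-gon of circumradius 4.5 (constant along its height) (perimeter = 2·24·4.500·sin(180°/24) = 28.19 mm); Taking the union: only the r=4.5 cylinder at (1, 7) is present, so the union is just that shape — boundary = 28.19 mm; the sphere at (-2, 2): section is a regular 24-gon, circumradius = √(r²−h²) = √(7²−3²) = 6.325 (perimeter = 2·24·6.325·sin(180°/24) = 39.62 mm); Keeping only the common overlap: the r=7 sphere at (-2, 2) partially overlaps the result so far; clipping to the common part keeps 30.51 mm² — boundary = 21.10 mm. Overall, the cross-section is a single solid region. Total boundary length (outer) = 21.10 mm.

21.10 mm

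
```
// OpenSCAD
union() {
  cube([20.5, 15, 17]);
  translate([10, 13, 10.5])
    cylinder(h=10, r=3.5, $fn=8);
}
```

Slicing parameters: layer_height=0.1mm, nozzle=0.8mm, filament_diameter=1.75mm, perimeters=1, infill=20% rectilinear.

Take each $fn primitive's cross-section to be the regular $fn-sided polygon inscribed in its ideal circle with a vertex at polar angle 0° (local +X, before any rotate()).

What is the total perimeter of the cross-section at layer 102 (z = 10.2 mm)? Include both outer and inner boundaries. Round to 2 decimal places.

71.00 mm

At z = 10.2 mm: the 20.5×15 cube contributes its full rectangle (perimeter 71.00 mm); the cylinder at (10, 13) is not intersected at this z (z outside [10.5, 20.5]); Taking the union: only the 20.5×15 cube is present, so the union is just that shape — boundary = 71.00 mm. Overall, the cross-section is a single solid region. Total boundary length (outer) = 71.00 mm.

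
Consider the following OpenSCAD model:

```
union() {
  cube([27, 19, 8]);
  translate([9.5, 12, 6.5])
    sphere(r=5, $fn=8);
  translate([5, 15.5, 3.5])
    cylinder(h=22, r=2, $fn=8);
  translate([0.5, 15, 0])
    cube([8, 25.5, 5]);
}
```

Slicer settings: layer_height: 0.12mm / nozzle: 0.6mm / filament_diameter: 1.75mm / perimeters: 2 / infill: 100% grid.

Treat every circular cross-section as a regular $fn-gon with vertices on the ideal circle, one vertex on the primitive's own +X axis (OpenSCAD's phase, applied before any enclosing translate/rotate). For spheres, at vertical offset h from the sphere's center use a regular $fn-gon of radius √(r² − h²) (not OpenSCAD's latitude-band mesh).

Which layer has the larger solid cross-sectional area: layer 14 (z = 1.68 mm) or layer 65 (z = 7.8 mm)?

layer 14 (z = 1.68 mm)

Layer 14 (z = 1.68): the cube (footprint 27×19) is included at this height (area 513.00 mm²); the r=5 sphere at (9.5, 12) contributes a regular 8-gon of circumradius √(5²−4.82²) = 1.330 (area = (8/2)·1.330²·sin(360°/8) = 5.00 mm²); the cylinder at (5, 15.5) does not reach this height (z outside [3.5, 25.5]); the cube at (0.5, 15) (footprint 8×25.5) is included at this height (area 204.00 mm²); Taking the union: the regions partially overlap — summed areas 722.00 mm² minus the doubly-counted overlap 37.00 mm² gives 685.00 mm² — area = 685.00 mm². So its area = 685.00 mm². Layer 65 (z = 7.8): the cube is present — its section is the full 27×19 rectangle (area 513.00 mm²); the r=5 sphere at (9.5, 12) slices to a regular 8-gon of circumradius 4.828 (√(r²−h²) with h=1.3 from center) (area = (8/2)·4.828²·sin(360°/8) = 65.93 mm²); the r=2 cylinder at (5, 15.5) contributes a regular 8-gon of circumradius 2 (area = (8/2)·2.000²·sin(360°/8) = 11.31 mm²); the cube at (0.5, 15) is absent (z outside [0, 5]); Taking the union: the regions partially overlap — summed areas 590.24 mm² minus the doubly-counted overlap 77.24 mm² gives 513.00 mm² — area = 513.00 mm². So its area = 513.00 mm². Layer 14 is larger (685.00 vs 513.00 mm²).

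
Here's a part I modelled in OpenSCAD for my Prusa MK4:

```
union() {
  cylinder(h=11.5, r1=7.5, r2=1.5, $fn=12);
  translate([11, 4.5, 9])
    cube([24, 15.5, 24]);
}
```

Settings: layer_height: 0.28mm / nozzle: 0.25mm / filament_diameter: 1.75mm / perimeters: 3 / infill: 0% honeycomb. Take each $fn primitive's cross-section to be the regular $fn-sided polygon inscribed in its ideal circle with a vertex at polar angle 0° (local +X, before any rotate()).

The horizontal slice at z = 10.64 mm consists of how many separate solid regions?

At z = 10.64 mm: the cone: at t=0.925 of its height the radius interpolates to r₁+(r₂−r₁)t = 1.949, giving a regular 12-gon of that circumradius; the cube at (11, 4.5) is present — its section is the full 24×15.5 rectangle; Taking the union: the 2 present regions are separate (no shared area or edge), so areas and boundary lengths simply add and each stays a separate island — 2 connected regions. The result has 2 disconnected regions.

2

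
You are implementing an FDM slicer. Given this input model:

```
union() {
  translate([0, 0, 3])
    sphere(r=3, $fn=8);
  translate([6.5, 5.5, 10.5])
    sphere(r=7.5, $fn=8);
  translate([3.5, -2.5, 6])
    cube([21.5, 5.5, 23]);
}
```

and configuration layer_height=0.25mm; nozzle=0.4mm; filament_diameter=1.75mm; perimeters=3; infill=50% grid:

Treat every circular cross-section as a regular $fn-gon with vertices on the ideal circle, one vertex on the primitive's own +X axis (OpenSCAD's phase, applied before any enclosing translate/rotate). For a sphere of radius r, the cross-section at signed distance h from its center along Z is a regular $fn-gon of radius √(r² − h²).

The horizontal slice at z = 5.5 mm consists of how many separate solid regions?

2

At z = 5.5 mm: the sphere: section is a regular 8-gon, circumradius = √(r²−h²) = √(3²−2.5²) = 1.658; the sphere at (6.5, 5.5): section is a regular 8-gon, circumradius = √(r²−h²) = √(7.5²−5²) = 5.590; the cube at (3.5, -2.5) is absent (z outside [6, 29]); Merging all regions: the 2 present regions are separate (no shared area or edge), so areas and boundary lengths simply add and each stays a separate island — 2 connected regions. The result has 2 disconnected regions.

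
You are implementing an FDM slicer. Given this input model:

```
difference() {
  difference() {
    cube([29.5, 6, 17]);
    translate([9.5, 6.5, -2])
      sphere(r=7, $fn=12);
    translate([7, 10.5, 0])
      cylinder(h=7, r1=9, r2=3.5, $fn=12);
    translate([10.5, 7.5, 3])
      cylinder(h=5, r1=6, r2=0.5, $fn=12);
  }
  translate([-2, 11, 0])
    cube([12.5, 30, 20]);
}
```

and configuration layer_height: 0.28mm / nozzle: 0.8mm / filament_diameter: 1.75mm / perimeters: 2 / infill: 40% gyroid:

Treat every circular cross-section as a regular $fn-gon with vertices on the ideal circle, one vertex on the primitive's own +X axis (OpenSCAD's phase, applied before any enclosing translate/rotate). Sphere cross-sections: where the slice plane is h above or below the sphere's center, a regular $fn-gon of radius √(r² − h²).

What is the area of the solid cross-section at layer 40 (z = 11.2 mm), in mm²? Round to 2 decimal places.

At z = 11.2 mm: the cube is present — its section is the full 29.5×6 rectangle (area 177.00 mm²); the sphere at (9.5, 6.5) is absent (|z−center|=13.200 > r=7); the cone at (7, 10.5) is not intersected at this z (z outside [0, 7]); the cone at (10.5, 7.5) is absent (z outside [3, 8]); Subtracting the remaining from the first: none of the subtracted shapes is present at this height, so the 29.5×6 cube is unchanged — area = 177.00 mm²; the cube at (-2, 11) is present — its section is the full 12.5×30 rectangle (area 375.00 mm²); After the difference (first − rest): starting from the result so far (177.00 mm²), the 12.5×30 cube at (-2, 11) misses the remaining region (no effect) — area = 177.00 mm². Overall, the cross-section is a single solid region. Net area = 177.00 mm².

177.00 mm²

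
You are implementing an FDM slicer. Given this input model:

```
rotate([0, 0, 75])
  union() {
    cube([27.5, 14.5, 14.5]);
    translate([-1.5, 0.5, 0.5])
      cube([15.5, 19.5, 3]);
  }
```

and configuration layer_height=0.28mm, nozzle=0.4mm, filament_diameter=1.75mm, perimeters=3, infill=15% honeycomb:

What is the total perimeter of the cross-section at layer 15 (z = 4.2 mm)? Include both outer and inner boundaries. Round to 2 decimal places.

84.00 mm

At z = 4.2 mm: the cube (footprint 27.5×14.5) is included at this height (perimeter 84.00 mm); the cube at (-1.5, 0.5) is absent (z outside [0.5, 3.5]); Merging all regions: only the 27.5×14.5 cube is present, so the union is just that shape — boundary = 84.00 mm; (whole slice rotated 75° about Z — lengths, areas and connectivity unchanged). Overall, the cross-section is a single solid region. Total boundary length (outer) = 84.00 mm.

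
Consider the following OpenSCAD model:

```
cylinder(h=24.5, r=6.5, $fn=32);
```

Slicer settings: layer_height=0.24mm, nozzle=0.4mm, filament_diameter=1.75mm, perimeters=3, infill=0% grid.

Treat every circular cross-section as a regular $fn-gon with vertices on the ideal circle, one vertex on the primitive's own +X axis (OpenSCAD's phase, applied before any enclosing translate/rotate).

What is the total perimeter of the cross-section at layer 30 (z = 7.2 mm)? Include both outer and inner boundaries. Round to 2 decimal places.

At z = 7.2 mm: the cylinder: section is a regular 32-gon, circumradius r=6.5 (perimeter = 2·32·6.500·sin(180°/32) = 40.78 mm). Overall, the cross-section is a single solid region. Total boundary length (outer) = 40.78 mm.

40.78 mm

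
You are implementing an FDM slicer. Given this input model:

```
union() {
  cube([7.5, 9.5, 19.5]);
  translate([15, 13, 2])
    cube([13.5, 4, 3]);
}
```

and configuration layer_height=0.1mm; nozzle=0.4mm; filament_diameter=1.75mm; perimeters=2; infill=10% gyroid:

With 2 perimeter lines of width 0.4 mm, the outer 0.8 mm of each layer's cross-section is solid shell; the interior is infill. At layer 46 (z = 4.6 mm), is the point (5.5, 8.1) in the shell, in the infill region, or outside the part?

At z = 4.6 mm: the 7.5×9.5 cube contributes its full rectangle; the cube at (15, 13) (footprint 13.5×4) is included at this height; Combining (union): the 2 present regions are separate (no shared area or edge), so areas and boundary lengths simply add and each stays a separate island — 2 connected regions. Overall, the cross-section has 2 separate islands. The nearest boundary edge runs (0.00, 9.50)→(7.50, 9.50); distance from the point to it = 1.40 mm. (Shell/infill is judged within the island containing the point — the largest one.) The point is inside the cross-section and 1.40 mm from the nearest boundary — more than the 0.8 mm shell width (2 × 0.4), so it's in the infill interior.

infill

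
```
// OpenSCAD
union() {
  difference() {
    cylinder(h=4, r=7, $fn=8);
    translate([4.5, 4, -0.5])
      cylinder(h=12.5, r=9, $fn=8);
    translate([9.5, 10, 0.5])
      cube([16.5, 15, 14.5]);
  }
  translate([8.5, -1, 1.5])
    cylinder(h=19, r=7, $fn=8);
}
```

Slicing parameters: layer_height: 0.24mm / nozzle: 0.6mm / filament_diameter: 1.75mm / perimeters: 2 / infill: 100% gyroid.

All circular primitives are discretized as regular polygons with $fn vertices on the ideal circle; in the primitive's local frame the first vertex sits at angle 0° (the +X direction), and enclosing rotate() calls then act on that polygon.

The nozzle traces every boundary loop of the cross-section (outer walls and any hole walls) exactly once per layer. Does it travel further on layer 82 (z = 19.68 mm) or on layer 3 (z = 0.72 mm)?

Layer 82 (z = 19.68): the cylinder is not intersected at this z (z outside [0, 4]); the cylinder at (4.5, 4) is absent (z outside [-0.5, 12]); the cube at (9.5, 10) does not reach this height (z outside [0.5, 15]); Subtracting the remaining from the first: the first operand is absent here, so nothing remains; the r=7 cylinder at (8.5, -1) contributes a regular 8-gon of circumradius 7 (perimeter = 2·8·7.000·sin(180°/8) = 42.86 mm); Combining (union): only the r=7 cylinder at (8.5, -1) is present, so the union is just that shape — boundary = 42.86 mm. So its perimeter = 42.86 mm. Layer 3 (z = 0.72): the r=7 cylinder contributes a regular 8-gon of circumradius 7 (perimeter = 2·8·7.000·sin(180°/8) = 42.86 mm); the r=9 cylinder at (4.5, 4) gives a regular 8-gon of circumradius 9 (constant along its height) (perimeter = 2·8·9.000·sin(180°/8) = 55.11 mm); the 16.5×15 cube at (9.5, 10) contributes its full rectangle (perimeter 63.00 mm); Taking the first minus the rest: starting from the r=7 cylinder, the r=9 cylinder at (4.5, 4) partially overlaps it — only the 90.18 mm² overlap (of its 229.10 mm²) is removed, clipping the outline; the 16.5×15 cube at (9.5, 10) misses the remaining region (no effect) — boundary = 38.53 mm; the cylinder at (8.5, -1) does not reach this height (z outside [1.5, 20.5]); Taking the union: only that combined region is present, so the union is just that shape — boundary = 38.53 mm. So its perimeter = 38.53 mm. Layer 82 is larger (42.86 vs 38.53 mm).

layer 82 (z = 19.68 mm)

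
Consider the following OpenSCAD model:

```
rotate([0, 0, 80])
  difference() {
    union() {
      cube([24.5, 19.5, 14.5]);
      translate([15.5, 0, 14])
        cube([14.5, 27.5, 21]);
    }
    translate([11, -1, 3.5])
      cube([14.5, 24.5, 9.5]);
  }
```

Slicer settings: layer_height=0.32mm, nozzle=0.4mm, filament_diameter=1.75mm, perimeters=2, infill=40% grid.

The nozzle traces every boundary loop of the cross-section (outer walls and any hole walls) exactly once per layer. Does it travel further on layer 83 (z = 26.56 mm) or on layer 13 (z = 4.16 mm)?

Layer 83 (z = 26.56): the cube is not intersected at this z (z outside [0, 14.5]); the cube at (15.5, 0) (footprint 14.5×27.5) is included at this height (perimeter 84.00 mm); Merging all regions: only the 14.5×27.5 cube at (15.5, 0) is present, so the union is just that shape — boundary = 84.00 mm; the cube at (11, -1) does not reach this height (z outside [3.5, 13]); After the difference (first − rest): none of the subtracted shapes is present at this height, so the result so far is unchanged — boundary = 84.00 mm; (whole slice rotated 80° about Z — lengths, areas and connectivity unchanged). So its perimeter = 84.00 mm. Layer 13 (z = 4.16): the cube is present — its section is the full 24.5×19.5 rectangle (perimeter 88.00 mm); the cube at (15.5, 0) does not reach this height (z outside [14, 35]); Merging all regions: only the 24.5×19.5 cube is present, so the union is just that shape — boundary = 88.00 mm; the cube at (11, -1) (footprint 14.5×24.5) is included at this height (perimeter 78.00 mm); Taking the first minus the rest: starting from the result so far, the 14.5×24.5 cube at (11, -1) partially overlaps it — only the 263.25 mm² overlap (of its 355.25 mm²) is removed, clipping the outline — boundary = 61.00 mm; (whole slice rotated 80° about Z — lengths, areas and connectivity unchanged). So its perimeter = 61.00 mm. Layer 83 is larger (84.00 vs 61.00 mm).

layer 83 (z = 26.56 mm)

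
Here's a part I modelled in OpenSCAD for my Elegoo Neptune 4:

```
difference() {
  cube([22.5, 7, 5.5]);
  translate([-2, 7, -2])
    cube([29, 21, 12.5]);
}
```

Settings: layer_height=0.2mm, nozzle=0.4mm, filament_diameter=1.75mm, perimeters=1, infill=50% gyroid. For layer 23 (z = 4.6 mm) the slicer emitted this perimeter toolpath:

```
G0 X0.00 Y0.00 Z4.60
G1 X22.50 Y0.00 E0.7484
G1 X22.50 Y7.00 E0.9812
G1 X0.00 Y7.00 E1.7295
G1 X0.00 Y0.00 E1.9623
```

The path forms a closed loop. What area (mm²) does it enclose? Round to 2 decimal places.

157.50 mm²

Apply the shoelace formula to the sequence of (X, Y) vertices; enclosed area = 157.50 mm².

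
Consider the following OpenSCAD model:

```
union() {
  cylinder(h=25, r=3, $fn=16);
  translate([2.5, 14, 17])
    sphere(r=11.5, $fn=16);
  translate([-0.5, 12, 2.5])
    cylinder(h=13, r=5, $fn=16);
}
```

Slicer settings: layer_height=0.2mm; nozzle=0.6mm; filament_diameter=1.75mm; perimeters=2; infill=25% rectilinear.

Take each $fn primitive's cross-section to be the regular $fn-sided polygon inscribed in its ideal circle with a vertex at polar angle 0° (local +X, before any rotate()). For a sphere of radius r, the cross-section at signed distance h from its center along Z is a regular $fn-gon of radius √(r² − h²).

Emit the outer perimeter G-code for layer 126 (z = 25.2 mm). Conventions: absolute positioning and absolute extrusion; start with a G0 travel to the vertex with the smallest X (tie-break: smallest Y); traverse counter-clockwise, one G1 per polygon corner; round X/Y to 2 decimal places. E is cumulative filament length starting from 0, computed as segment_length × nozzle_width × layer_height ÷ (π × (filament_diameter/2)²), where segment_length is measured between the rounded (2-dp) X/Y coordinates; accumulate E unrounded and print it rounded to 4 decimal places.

G0 X-5.56 Y14.00 Z25.20
G1 X-4.95 Y10.91 E0.1571
G1 X-3.20 Y8.30 E0.3139
G1 X-0.59 Y6.55 E0.4707
G1 X2.50 Y5.94 E0.6278
G1 X5.59 Y6.55 E0.7850
G1 X8.20 Y8.30 E0.9417
G1 X9.95 Y10.91 E1.0985
G1 X10.56 Y14.00 E1.2556
G1 X9.95 Y17.09 E1.4128
G1 X8.20 Y19.70 E1.5696
G1 X5.59 Y21.45 E1.7263
G1 X2.50 Y22.06 E1.8835
G1 X-0.59 Y21.45 E2.0406
G1 X-3.20 Y19.70 E2.1974
G1 X-4.95 Y17.09 E2.3541
G1 X-5.56 Y14.00 E2.5113

At z = 25.2 mm: the cylinder does not reach this height (z outside [0, 25]); the r=11.5 sphere at (2.5, 14) contributes a regular 16-gon of circumradius √(11.5²−8.2²) = 8.063; the cylinder at (-0.5, 12) is absent (z outside [2.5, 15.5]); Merging all regions: only the r=11.5 sphere at (2.5, 14) is present, so the union is just that shape — 1 connected region. The outline is a single polygon with 16 vertices. Extrusion per mm of travel: 0.6 × 0.2 / (π × 0.875²) = 0.049890. Accumulating E over each segment gives final E = 2.5113.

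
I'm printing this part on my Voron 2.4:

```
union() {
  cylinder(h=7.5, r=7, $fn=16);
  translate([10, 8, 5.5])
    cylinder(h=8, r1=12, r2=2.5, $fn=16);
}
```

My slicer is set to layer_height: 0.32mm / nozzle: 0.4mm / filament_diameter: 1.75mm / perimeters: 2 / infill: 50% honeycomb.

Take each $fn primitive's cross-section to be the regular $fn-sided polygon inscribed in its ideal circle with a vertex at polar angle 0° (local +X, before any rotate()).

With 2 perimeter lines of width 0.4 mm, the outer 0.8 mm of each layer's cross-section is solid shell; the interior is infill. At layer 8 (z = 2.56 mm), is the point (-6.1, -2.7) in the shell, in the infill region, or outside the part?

shell

At z = 2.56 mm: the cylinder: section is a regular 16-gon, circumradius r=7; the cone at (10, 8) is absent (z outside [5.5, 13.5]); Combining (union): only the r=7 cylinder is present, so the union is just that shape — 1 connected region. Overall, the cross-section is a single solid region. The nearest boundary edge runs (-6.47, -2.68)→(-4.95, -4.95); distance from the point to it = 0.29 mm. The point is inside the cross-section, 0.29 mm from the nearest boundary — within the 0.8 mm shell band (2 × 0.4).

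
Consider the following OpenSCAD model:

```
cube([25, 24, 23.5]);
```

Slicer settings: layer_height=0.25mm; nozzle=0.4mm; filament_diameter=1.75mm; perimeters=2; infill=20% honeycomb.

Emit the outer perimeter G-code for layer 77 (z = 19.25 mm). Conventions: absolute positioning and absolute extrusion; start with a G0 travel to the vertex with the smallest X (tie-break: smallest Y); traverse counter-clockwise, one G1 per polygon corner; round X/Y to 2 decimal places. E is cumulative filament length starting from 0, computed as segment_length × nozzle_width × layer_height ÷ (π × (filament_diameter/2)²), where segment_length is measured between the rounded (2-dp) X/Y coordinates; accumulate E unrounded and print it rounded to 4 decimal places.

At z = 19.25 mm: the cube is present — its section is the full 25×24 rectangle. The outline is a single polygon with 4 vertices. Extrusion per mm of travel: 0.4 × 0.25 / (π × 0.875²) = 0.041575. Accumulating E over each segment gives final E = 4.0744.

G0 X0.00 Y0.00 Z19.25
G1 X25.00 Y0.00 E1.0394
G1 X25.00 Y24.00 E2.0372
G1 X0.00 Y24.00 E3.0766
G1 X0.00 Y0.00 E4.0744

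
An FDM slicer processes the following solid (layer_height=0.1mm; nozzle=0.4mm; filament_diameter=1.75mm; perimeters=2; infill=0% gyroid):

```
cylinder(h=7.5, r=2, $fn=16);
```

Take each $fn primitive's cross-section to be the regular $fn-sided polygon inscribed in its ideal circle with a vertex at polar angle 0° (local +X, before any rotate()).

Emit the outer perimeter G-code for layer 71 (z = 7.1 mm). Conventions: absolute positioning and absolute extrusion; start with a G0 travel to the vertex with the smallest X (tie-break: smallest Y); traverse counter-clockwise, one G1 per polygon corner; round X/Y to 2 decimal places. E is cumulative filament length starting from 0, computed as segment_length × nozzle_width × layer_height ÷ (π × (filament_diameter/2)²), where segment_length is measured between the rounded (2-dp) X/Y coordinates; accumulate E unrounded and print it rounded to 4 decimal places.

At z = 7.1 mm: the r=2 cylinder contributes a regular 16-gon of circumradius 2. The outline is a single polygon with 16 vertices. Extrusion per mm of travel: 0.4 × 0.1 / (π × 0.875²) = 0.016630. Accumulating E over each segment gives final E = 0.2077.

G0 X-2.00 Y0.00 Z7.10
G1 X-1.85 Y-0.77 E0.0130
G1 X-1.41 Y-1.41 E0.0260
G1 X-0.77 Y-1.85 E0.0389
G1 X0.00 Y-2.00 E0.0519
G1 X0.77 Y-1.85 E0.0650
G1 X1.41 Y-1.41 E0.0779
G1 X1.85 Y-0.77 E0.0908
G1 X2.00 Y0.00 E0.1038
G1 X1.85 Y0.77 E0.1169
G1 X1.41 Y1.41 E0.1298
G1 X0.77 Y1.85 E0.1427
G1 X0.00 Y2.00 E0.1558
G1 X-0.77 Y1.85 E0.1688
G1 X-1.41 Y1.41 E0.1817
G1 X-1.85 Y0.77 E0.1946
G1 X-2.00 Y0.00 E0.2077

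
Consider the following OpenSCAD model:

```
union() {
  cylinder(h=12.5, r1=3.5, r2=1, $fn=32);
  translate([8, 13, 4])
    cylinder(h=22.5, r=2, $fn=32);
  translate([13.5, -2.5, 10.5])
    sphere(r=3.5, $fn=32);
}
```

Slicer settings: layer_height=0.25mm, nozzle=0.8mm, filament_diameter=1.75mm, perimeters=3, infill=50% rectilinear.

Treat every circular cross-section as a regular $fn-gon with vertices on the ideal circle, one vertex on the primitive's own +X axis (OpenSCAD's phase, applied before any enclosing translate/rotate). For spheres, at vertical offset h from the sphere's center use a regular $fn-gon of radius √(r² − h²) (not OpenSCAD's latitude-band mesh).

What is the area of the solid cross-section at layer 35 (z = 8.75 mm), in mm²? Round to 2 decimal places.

50.72 mm²

At z = 8.75 mm: the cone (r1=3.5→r2=1) has section circumradius 1.750 here — a regular 32-gon (area = (32/2)·1.750²·sin(360°/32) = 9.56 mm²); the r=2 cylinder at (8, 13) contributes a regular 32-gon of circumradius 2 (area = (32/2)·2.000²·sin(360°/32) = 12.49 mm²); the sphere at (13.5, -2.5): section is a regular 32-gon, circumradius = √(r²−h²) = √(3.5²−1.75²) = 3.031 (area = (32/2)·3.031²·sin(360°/32) = 28.68 mm²); Combining (union): the 3 present regions are separate (no shared area or edge), so areas and boundary lengths simply add and each stays a separate island — area = 50.72 mm². Overall, the cross-section has 3 separate islands. Net area = 50.72 mm².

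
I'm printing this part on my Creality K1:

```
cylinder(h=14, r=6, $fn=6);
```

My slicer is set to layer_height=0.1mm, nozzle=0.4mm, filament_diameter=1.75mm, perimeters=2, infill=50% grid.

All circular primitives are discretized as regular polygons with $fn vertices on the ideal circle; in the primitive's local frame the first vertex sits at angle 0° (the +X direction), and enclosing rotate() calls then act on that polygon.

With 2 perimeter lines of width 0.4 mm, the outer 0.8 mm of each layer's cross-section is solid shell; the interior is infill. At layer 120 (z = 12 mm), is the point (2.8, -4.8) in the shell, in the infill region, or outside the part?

shell

At z = 12 mm: the r=6 cylinder contributes a regular 6-gon of circumradius 6. Overall, the cross-section is a single solid region. The nearest boundary edge runs (3.00, -5.20)→(6.00, 0.00); distance from the point to it = 0.37 mm. The point is inside the cross-section, 0.37 mm from the nearest boundary — within the 0.8 mm shell band (2 × 0.4).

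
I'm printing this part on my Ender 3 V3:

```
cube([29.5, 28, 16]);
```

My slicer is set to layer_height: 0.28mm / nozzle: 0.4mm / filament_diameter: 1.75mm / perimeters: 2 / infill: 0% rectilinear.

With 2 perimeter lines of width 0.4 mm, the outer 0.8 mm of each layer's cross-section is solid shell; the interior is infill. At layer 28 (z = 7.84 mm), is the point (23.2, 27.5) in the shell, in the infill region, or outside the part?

At z = 7.84 mm: the 29.5×28 cube contributes its full rectangle. Overall, the cross-section is a single solid region. The nearest boundary edge runs (29.50, 28.00)→(0.00, 28.00); distance from the point to it = 0.50 mm. The point is inside the cross-section, 0.50 mm from the nearest boundary — within the 0.8 mm shell band (2 × 0.4).

shell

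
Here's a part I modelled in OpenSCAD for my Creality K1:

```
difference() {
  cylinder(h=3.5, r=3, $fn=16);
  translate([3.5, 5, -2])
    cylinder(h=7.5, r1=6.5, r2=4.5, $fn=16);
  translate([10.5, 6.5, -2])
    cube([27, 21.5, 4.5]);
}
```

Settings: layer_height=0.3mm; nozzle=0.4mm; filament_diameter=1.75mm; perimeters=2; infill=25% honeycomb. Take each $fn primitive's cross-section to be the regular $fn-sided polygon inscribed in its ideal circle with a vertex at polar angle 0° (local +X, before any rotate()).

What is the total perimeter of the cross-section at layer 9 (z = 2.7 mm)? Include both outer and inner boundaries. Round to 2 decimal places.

18.00 mm

At z = 2.7 mm: the r=3 cylinder gives a regular 16-gon of circumradius 3 (constant along its height) (perimeter = 2·16·3.000·sin(180°/16) = 18.73 mm); the cone at (3.5, 5): at t=0.627 of its height the radius interpolates to r₁+(r₂−r₁)t = 5.247, giving a regular 16-gon of that circumradius (perimeter = 2·16·5.247·sin(180°/16) = 32.75 mm); the cube at (10.5, 6.5) is absent (z outside [-2, 2.5]); After the difference (first − rest): starting from the r=3 cylinder, the cone at (3.5, 5) partially overlaps it — only the 7.10 mm² overlap (of its 84.27 mm²) is removed, clipping the outline — boundary = 18.00 mm. Overall, the cross-section is a single solid region. Total boundary length (outer) = 18.00 mm.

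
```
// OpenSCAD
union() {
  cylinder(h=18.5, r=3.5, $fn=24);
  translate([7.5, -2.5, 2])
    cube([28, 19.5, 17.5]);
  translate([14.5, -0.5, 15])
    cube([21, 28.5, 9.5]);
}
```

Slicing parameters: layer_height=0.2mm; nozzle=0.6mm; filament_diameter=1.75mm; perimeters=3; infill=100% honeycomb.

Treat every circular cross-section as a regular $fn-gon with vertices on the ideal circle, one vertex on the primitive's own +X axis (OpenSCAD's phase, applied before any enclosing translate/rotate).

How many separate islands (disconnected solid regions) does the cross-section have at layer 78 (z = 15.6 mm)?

2

At z = 15.6 mm: the r=3.5 cylinder gives a regular 24-gon of circumradius 3.5 (constant along its height); the cube at (7.5, -2.5) (footprint 28×19.5) is included at this height; the cube at (14.5, -0.5) is present — its section is the full 21×28.5 rectangle; Merging all regions: the regions partially overlap (shared area 367.50 mm²), so overlapping operands fuse into one piece — 2 connected regions. Overall, the cross-section has 2 separate islands. Island count = 2.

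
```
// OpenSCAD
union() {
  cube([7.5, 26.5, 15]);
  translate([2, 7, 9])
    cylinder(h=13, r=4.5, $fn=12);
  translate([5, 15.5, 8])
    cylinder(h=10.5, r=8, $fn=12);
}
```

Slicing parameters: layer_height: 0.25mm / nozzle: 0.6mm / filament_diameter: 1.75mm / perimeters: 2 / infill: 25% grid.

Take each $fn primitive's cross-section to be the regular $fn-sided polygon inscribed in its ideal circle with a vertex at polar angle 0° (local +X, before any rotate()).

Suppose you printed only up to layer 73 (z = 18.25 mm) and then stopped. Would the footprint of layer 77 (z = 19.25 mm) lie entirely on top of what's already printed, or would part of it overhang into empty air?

Compare the two slices. At z = 18.25: the cube is not intersected at this z (z outside [0, 15]); the cylinder at (2, 7): section is a regular 12-gon, circumradius r=4.5 (area = (12/2)·4.500²·sin(360°/12) = 60.75 mm²); the r=8 cylinder at (5, 15.5) gives a regular 12-gon of circumradius 8 (constant along its height) (area = (12/2)·8.000²·sin(360°/12) = 192.00 mm²); Taking the union: the regions partially overlap — summed areas 252.75 mm² minus the doubly-counted overlap 17.08 mm² gives 235.67 mm² — area = 235.67 mm². At z = 19.25: the cube does not reach this height (z outside [0, 15]); the r=4.5 cylinder at (2, 7) contributes a regular 12-gon of circumradius 4.5 (area = (12/2)·4.500²·sin(360°/12) = 60.75 mm²); the cylinder at (5, 15.5) is not intersected at this z (z outside [8, 18.5]); Taking the union: only the r=4.5 cylinder at (2, 7) is present, so the union is just that shape — area = 60.75 mm². Checking containment: the cross-section at z = 19.25 is a subset of the cross-section at z = 18.25.

entirely on top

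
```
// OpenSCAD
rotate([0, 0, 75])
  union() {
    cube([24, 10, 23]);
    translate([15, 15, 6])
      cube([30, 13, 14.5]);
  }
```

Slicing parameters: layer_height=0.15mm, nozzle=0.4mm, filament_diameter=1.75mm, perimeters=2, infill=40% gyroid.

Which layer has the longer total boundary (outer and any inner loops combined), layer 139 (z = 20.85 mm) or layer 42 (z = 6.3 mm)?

layer 42 (z = 6.3 mm)

Layer 139 (z = 20.85): the cube is present — its section is the full 24×10 rectangle (perimeter 68.00 mm); the cube at (15, 15) is not intersected at this z (z outside [6, 20.5]); Combining (union): only the 24×10 cube is present, so the union is just that shape — boundary = 68.00 mm; (rotated 75° about Z; rotation is an isometry so areas/perimeters/island counts are preserved). So its perimeter = 68.00 mm. Layer 42 (z = 6.3): the 24×10 cube contributes its full rectangle (perimeter 68.00 mm); the 30×13 cube at (15, 15) contributes its full rectangle (perimeter 86.00 mm); Combining (union): the 2 present regions are separate (no shared area or edge), so areas and boundary lengths simply add and each stays a separate island — boundary = 154.00 mm; (whole slice rotated 75° about Z — lengths, areas and connectivity unchanged). So its perimeter = 154.00 mm. Layer 42 is larger (154.00 vs 68.00 mm).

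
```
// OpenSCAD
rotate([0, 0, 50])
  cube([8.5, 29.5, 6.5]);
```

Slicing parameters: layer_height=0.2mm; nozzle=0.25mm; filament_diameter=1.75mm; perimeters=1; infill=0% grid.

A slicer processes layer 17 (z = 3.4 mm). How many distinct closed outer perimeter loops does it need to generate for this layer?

At z = 3.4 mm: the cube (footprint 8.5×29.5) is included at this height; (rotated 50° about Z; rotation is an isometry so areas/perimeters/island counts are preserved). The result has 1 disconnected region.

1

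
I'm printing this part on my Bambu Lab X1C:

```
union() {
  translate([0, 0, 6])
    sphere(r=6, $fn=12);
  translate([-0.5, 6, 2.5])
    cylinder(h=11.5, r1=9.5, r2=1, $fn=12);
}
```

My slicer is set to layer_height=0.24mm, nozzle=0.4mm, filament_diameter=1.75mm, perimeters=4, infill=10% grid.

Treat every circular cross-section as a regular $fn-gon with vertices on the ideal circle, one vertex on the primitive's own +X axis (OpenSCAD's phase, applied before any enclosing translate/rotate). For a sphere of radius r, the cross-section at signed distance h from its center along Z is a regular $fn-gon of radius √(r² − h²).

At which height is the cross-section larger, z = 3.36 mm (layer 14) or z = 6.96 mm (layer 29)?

layer 14 (z = 3.36 mm)

Layer 14 (z = 3.36): the sphere: section is a regular 12-gon, circumradius = √(r²−h²) = √(6²−2.64²) = 5.388 (area = (12/2)·5.388²·sin(360°/12) = 87.09 mm²); the cone at (-0.5, 6) contributes a regular 12-gon of circumradius 8.864 (interpolated between r1=9.5 and r2=1 at t=0.075) (area = (12/2)·8.864²·sin(360°/12) = 235.73 mm²); Combining (union): the regions partially overlap — summed areas 322.82 mm² minus the doubly-counted overlap 65.43 mm² gives 257.39 mm² — area = 257.39 mm². So its area = 257.39 mm². Layer 29 (z = 6.96): the sphere: section is a regular 12-gon, circumradius = √(r²−h²) = √(6²−0.96²) = 5.923 (area = (12/2)·5.923²·sin(360°/12) = 105.24 mm²); the cone at (-0.5, 6) contributes a regular 12-gon of circumradius 6.203 (interpolated between r1=9.5 and r2=1 at t=0.388) (area = (12/2)·6.203²·sin(360°/12) = 115.45 mm²); Taking the union: the regions partially overlap — summed areas 220.68 mm² minus the doubly-counted overlap 42.11 mm² gives 178.57 mm² — area = 178.57 mm². So its area = 178.57 mm². Layer 14 is larger (257.39 vs 178.57 mm²).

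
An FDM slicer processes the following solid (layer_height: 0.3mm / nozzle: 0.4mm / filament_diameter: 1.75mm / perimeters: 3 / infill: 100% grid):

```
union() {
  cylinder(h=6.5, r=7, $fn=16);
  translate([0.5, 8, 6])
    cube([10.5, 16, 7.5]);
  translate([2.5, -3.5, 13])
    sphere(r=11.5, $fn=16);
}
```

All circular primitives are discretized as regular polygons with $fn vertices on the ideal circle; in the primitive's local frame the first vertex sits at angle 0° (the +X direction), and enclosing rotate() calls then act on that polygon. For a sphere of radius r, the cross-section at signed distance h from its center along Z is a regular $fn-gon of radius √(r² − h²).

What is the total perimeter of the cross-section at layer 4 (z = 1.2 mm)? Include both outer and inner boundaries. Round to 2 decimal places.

43.70 mm

At z = 1.2 mm: the r=7 cylinder contributes a regular 16-gon of circumradius 7 (perimeter = 2·16·7.000·sin(180°/16) = 43.70 mm); the cube at (0.5, 8) is absent (z outside [6, 13.5]); the sphere at (2.5, -3.5) is absent (|z−center|=11.800 > r=11.5); Taking the union: only the r=7 cylinder is present, so the union is just that shape — boundary = 43.70 mm. Overall, the cross-section is a single solid region. Total boundary length (outer) = 43.70 mm.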